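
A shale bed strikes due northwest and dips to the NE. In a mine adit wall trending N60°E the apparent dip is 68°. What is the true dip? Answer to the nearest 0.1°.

68.7°

β = acute angle between strike due northwest and section N60°E = 75°.
tan δ = tan α / sin β = tan 68° / sin 75° = 2.4751 / 0.9659 = 2.5624
δ = arctan(2.5624) = 68.68°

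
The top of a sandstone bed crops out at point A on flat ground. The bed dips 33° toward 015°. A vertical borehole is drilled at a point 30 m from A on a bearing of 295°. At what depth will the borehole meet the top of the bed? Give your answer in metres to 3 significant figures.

3.38 m

The hole lies 80° from the dip direction, so the down-dip offset is 30 × cos 80° = 5.21 m.
Depth = down-dip offset × tan(dip) = 5.21 × tan 33° = 5.21 × 0.6494
Depth = 3.38 m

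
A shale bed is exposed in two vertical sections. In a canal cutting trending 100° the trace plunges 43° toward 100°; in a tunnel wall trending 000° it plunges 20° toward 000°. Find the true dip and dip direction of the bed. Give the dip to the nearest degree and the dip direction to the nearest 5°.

The two traces are lines in the plane: v₁ = (sin 100°·cos 43°, cos 100°·cos 43°, −sin 43°), v₂ = (sin 0°·cos 20°, cos 0°·cos 20°, −sin 20°).
n = v₁ × v₂ = (0.684, 0.246, 0.677) (taken with n_z > 0).
Dip δ = arctan(|n_h|/n_z) = arctan(0.727/0.677) = 47.1°.
The horizontal component of n points toward azimuth atan2(n_x, n_y) = 70°, the dip direction.

true dip 47°, dip direction 070°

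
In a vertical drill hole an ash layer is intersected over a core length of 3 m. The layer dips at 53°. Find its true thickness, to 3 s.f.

True thickness t = h · cos(dip) = 3 × cos 53°
t = 3 × 0.6018 = 1.805 m

1.81 m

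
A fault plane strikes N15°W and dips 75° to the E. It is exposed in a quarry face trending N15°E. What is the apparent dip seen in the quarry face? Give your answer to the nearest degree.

62°

The strike is N15°W and the section trends N15°E; the acute angle between them is β = 30°.
tan(apparent dip) = tan 75° · sin 30° = 1.8660
α = arctan(1.8660) = 61.81°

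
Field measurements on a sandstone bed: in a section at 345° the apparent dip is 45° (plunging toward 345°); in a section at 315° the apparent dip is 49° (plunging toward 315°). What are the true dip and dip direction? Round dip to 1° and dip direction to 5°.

The two traces are lines in the plane: v₁ = (sin 345°·cos 45°, cos 345°·cos 45°, −sin 45°), v₂ = (sin 315°·cos 49°, cos 315°·cos 49°, −sin 49°).
The plane normal is n = v₁ × v₂ ∝ (-0.187, 0.190, 0.232).
True dip = arccos(n_z / |n|) = arccos(0.6561) = 49.0°.
The horizontal component of n points toward azimuth atan2(n_x, n_y) = 315°, the dip direction.

true dip 49°, dip direction 315°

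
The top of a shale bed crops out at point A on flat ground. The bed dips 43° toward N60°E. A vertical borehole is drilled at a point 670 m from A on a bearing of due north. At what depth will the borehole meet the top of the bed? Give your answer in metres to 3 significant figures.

The hole lies 60° from the dip direction, so the down-dip offset is 670 × cos 60° = 335.00 m.
Depth = down-dip offset × tan(dip) = 335.00 × tan 43° = 335.00 × 0.9325
Depth = 312.39 m

312 m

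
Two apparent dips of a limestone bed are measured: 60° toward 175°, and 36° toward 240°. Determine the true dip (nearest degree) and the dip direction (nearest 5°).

Represent each trace as a vector plunging at its apparent dip toward its trend (east-north-up frame): v₁ = (0.044, -0.498, -0.866), v₂ = (-0.701, -0.405, -0.588).
n = v₁ × v₂ = (0.058, -0.632, 0.367) (taken with n_z > 0).
tan δ = √(n_x²+n_y²)/n_z = 0.635/0.367, so δ = 60.0°.
Dip direction = atan2(0.058, -0.632) = 175° (azimuth of n's horizontal projection).

true dip 60°, dip direction 175°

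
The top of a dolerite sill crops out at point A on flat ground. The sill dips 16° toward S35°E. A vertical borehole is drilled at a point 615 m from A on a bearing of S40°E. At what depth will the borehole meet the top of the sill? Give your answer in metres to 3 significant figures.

The hole lies 5° from the dip direction, so the down-dip offset is 615 × cos 5° = 612.66 m.
Depth = down-dip offset × tan(dip) = 612.66 × tan 16° = 612.66 × 0.2867
Depth = 175.68 m

176 m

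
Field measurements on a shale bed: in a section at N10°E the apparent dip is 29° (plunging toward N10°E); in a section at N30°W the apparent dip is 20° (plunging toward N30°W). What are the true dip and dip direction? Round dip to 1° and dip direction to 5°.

The two traces are lines in the plane: v₁ = (sin 10°·cos 29°, cos 10°·cos 29°, −sin 29°), v₂ = (sin 330°·cos 20°, cos 330°·cos 20°, −sin 20°).
Cross product v₁ × v₂ gives the pole to the plane: n ∝ (0.100, 0.280, 0.528).
tan δ = √(n_x²+n_y²)/n_z = 0.297/0.528, so δ = 29.3°.
Dip direction = atan2(0.100, 0.280) = 20° (azimuth of n's horizontal projection).

true dip 29°, dip direction 020°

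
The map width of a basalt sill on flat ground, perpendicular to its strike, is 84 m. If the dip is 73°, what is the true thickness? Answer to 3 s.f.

True thickness t = w · sin(dip) = 84 × sin 73°
t = 84 × 0.9563 = 80.330 m

80.3 m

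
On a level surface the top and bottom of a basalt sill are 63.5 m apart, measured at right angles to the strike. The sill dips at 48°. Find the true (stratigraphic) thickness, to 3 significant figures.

True thickness t = w · sin(dip) = 63.5 × sin 48°
t = 63.5 × 0.7431 = 47.190 m

47.2 m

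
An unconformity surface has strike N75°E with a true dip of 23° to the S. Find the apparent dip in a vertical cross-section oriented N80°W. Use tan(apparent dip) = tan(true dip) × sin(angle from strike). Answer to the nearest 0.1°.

Angle between strike (N75°E) and section (N80°W): β = 25°.
tan α = tan 23° × sin 25° = 0.4245 × 0.4226 = 0.1794
apparent dip = arctan 0.1794 = 10.17°

10.2°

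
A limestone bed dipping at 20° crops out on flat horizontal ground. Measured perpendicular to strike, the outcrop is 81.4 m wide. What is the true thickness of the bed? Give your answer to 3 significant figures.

True thickness t = w · sin(dip) = 81.4 × sin 20°
t = 81.4 × 0.3420 = 27.840 m

27.8 m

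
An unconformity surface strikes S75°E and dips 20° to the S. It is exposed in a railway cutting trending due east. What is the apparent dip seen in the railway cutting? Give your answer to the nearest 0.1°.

Angle between strike (S75°E) and section (due east): β = 15°.
tan(apparent dip) = tan 20° · sin 15° = 0.0942
apparent dip = arctan 0.0942 = 5.38°

5.4°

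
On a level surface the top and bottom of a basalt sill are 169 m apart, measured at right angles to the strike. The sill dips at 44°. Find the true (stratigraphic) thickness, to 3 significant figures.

True thickness t = w · sin(dip) = 169 × sin 44°
t = 169 × 0.6947 = 117.397 m

117 m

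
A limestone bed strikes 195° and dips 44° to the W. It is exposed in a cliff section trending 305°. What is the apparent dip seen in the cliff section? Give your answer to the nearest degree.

Angle between strike (195°) and section (305°): β = 70°.
tan(apparent dip) = tan 44° · sin 70° = 0.9075
apparent dip = arctan 0.9075 = 42.22°

42°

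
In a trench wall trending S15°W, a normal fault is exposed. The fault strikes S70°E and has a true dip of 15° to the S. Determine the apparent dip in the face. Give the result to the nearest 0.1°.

14.9°

Angle between strike (S70°E) and section (S15°W): β = 85°.
tan α = tan 15° × sin 85° = 0.2679 × 0.9962 = 0.2669
α = arctan(0.2669) = 14.95°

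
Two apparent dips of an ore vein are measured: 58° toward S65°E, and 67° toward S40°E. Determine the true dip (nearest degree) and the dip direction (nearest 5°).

Each apparent-dip line lies in the plane. As unit vectors (x east, y north, z up), v₁ plunges 58°→S65°E and v₂ plunges 67°→S40°E.
Cross product v₁ × v₂ gives the pole to the plane: n ∝ (0.048, -0.229, 0.088).
True dip = arccos(n_z / |n|) = arccos(0.3503) = 69.5°.
The horizontal component of n points toward azimuth atan2(n_x, n_y) = 168°, the dip direction.

true dip 69°, dip direction 170°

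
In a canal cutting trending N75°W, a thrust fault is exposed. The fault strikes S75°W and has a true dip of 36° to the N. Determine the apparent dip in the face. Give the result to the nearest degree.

20°

Angle between strike (S75°W) and section (N75°W): β = 30°.
tan α = tan 36° × sin 30° = 0.7265 × 0.5000 = 0.3633
apparent dip = arctan 0.3633 = 19.96°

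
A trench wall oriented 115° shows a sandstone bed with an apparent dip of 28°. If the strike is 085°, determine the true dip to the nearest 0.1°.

β = acute angle between strike 085° and section 115° = 30°.
tan(true dip) = tan 28° / sin 30° = 1.0634
δ = arctan(1.0634) = 46.76°

46.8°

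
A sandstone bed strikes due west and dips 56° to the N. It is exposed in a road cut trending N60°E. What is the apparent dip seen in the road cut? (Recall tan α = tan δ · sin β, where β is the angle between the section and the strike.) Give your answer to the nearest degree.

Angle between strike (due west) and section (N60°E): β = 30°.
tan α = tan 56° × sin 30° = 1.4826 × 0.5000 = 0.7413
α = arctan(0.7413) = 36.55°

37°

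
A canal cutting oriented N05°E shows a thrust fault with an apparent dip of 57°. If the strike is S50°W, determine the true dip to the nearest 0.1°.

β = acute angle between strike S50°W and section N05°E = 45°.
tan(true dip) = tan 57° / sin 45° = 2.1777
true dip = arctan 2.1777 = 65.34°

65.3°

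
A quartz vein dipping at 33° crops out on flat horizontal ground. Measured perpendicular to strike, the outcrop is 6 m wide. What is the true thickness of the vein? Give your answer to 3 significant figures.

3.27 m

True thickness t = w · sin(dip) = 6 × sin 33°
t = 6 × 0.5446 = 3.268 m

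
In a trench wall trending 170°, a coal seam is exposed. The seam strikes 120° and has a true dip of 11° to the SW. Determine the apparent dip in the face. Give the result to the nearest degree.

Angle between strike (120°) and section (170°): β = 50°.
tan(apparent dip) = tan 11° · sin 50° = 0.1489
α = arctan(0.1489) = 8.47°

8°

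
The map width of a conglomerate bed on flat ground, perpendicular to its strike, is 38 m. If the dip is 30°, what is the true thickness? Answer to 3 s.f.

19.0 m

True thickness t = w · sin(dip) = 38 × sin 30°
t = 38 × 0.5000 = 19.000 m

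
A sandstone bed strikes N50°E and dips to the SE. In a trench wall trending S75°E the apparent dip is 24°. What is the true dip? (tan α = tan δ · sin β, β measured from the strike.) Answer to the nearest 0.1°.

The section is 55° from the strike.
tan δ = tan α / sin β = tan 24° / sin 55° = 0.4452 / 0.8192 = 0.5435
true dip = arctan 0.5435 = 28.53°

28.5°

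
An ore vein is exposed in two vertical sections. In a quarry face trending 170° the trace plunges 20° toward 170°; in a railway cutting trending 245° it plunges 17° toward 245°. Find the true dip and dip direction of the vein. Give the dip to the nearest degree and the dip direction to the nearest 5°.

true dip 23°, dip direction 200°

Each apparent-dip line lies in the plane. As unit vectors (x east, y north, z up), v₁ plunges 20°→170° and v₂ plunges 17°→245°.
The plane normal is n = v₁ × v₂ ∝ (-0.132, -0.344, 0.868).
tan δ = √(n_x²+n_y²)/n_z = 0.369/0.868, so δ = 23.0°.
The horizontal component of n points toward azimuth atan2(n_x, n_y) = 201°, the dip direction.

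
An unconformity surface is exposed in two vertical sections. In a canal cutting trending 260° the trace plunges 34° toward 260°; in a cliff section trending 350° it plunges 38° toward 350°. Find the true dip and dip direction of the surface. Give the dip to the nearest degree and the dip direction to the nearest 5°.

Represent each trace as a vector plunging at its apparent dip toward its trend (east-north-up frame): v₁ = (-0.816, -0.144, -0.559), v₂ = (-0.137, 0.776, -0.616).
The plane normal is n = v₁ × v₂ ∝ (-0.523, 0.426, 0.653).
Dip δ = arctan(|n_h|/n_z) = arctan(0.674/0.653) = 45.9°.
The horizontal component of n points toward azimuth atan2(n_x, n_y) = 309°, the dip direction.

true dip 46°, dip direction 310°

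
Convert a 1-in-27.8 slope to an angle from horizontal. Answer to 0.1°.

tan θ = 1/27.8 = 0.0360
θ = arctan(0.0360) = 2.06°

2.1°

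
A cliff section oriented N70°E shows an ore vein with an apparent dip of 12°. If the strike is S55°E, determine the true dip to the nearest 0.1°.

14.5°

The section is 55° from the strike.
tan(true dip) = tan 12° / sin 55° = 0.2595
δ = arctan(0.2595) = 14.55°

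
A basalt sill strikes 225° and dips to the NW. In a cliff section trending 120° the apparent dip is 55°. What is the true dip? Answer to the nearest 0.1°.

The section is 75° from the strike.
tan(true dip) = tan 55° / sin 75° = 1.4785
true dip = arctan 1.4785 = 55.93°

55.9°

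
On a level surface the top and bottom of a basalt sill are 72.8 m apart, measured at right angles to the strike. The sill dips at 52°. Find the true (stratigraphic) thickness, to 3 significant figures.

57.4 m

True thickness t = w · sin(dip) = 72.8 × sin 52°
t = 72.8 × 0.7880 = 57.367 m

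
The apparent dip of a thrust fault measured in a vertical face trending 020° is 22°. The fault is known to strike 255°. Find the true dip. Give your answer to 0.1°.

26.3°

β = acute angle between strike 255° and section 020° = 55°.
tan δ = tan α / sin β = tan 22° / sin 55° = 0.4040 / 0.8192 = 0.4932
true dip = arctan 0.4932 = 26.25°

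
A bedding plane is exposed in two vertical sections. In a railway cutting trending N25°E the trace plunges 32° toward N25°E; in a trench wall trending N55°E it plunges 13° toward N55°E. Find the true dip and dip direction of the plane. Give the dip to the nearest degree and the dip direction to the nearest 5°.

Each apparent-dip line lies in the plane. As unit vectors (x east, y north, z up), v₁ plunges 32°→N25°E and v₂ plunges 13°→N55°E.
n = v₁ × v₂ = (-0.123, 0.342, 0.413) (taken with n_z > 0).
Dip δ = arctan(|n_h|/n_z) = arctan(0.364/0.413) = 41.4°.
Dip direction = azimuth of (n_x, n_y) = atan2(-0.123, 0.342) = 340°.

true dip 41°, dip direction 340°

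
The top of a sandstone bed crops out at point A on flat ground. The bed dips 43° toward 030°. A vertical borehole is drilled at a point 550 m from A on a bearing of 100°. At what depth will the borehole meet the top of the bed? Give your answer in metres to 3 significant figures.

The hole lies 70° from the dip direction, so the down-dip offset is 550 × cos 70° = 188.11 m.
Depth = down-dip offset × tan(dip) = 188.11 × tan 43° = 188.11 × 0.9325
Depth = 175.42 m

175 m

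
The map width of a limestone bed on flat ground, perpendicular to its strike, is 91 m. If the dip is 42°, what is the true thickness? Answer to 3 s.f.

True thickness t = w · sin(dip) = 91 × sin 42°
t = 91 × 0.6691 = 60.891 m

60.9 m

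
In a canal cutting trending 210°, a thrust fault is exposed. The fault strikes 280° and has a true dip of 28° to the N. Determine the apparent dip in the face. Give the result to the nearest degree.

Angle between strike (280°) and section (210°): β = 70°.
tan(apparent dip) = tan 28° · sin 70° = 0.4996
apparent dip = arctan 0.4996 = 26.55°

27°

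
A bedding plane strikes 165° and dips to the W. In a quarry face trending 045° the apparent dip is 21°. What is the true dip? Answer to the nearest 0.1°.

The section is 60° from the strike.
tan δ = tan α / sin β = tan 21° / sin 60° = 0.3839 / 0.8660 = 0.4432
true dip = arctan 0.4432 = 23.91°

23.9°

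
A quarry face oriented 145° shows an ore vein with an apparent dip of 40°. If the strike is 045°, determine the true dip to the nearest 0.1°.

β = acute angle between strike 045° and section 145° = 80°.
tan δ = tan α / sin β = tan 40° / sin 80° = 0.8391 / 0.9848 = 0.8520
true dip = arctan 0.8520 = 40.43°

40.4°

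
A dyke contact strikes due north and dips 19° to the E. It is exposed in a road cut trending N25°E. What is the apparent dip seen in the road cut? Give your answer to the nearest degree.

The section lies 25° from the strike.
tan α = tan 19° × sin 25° = 0.3443 × 0.4226 = 0.1455
apparent dip = arctan 0.1455 = 8.28°

8°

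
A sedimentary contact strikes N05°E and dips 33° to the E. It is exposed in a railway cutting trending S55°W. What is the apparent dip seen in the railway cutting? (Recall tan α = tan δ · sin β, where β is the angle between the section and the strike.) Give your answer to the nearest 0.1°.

The section lies 50° from the strike.
tan α = tan 33° × sin 50° = 0.6494 × 0.7660 = 0.4975
α = arctan(0.4975) = 26.45°

26.4°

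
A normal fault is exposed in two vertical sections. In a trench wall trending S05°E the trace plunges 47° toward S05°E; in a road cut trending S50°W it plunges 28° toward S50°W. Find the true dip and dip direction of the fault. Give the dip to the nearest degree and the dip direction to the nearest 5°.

Represent each trace as a vector plunging at its apparent dip toward its trend (east-north-up frame): v₁ = (0.059, -0.679, -0.731), v₂ = (-0.676, -0.568, -0.469).
The plane normal is n = v₁ × v₂ ∝ (0.096, -0.523, 0.493).
tan δ = √(n_x²+n_y²)/n_z = 0.531/0.493, so δ = 47.1°.
The horizontal component of n points toward azimuth atan2(n_x, n_y) = 170°, the dip direction.

true dip 47°, dip direction 170°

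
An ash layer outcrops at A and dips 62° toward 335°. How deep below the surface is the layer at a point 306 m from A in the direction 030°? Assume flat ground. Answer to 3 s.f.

330 m

The hole lies 55° from the dip direction, so the down-dip offset is 306 × cos 55° = 175.51 m.
Depth = down-dip offset × tan(dip) = 175.51 × tan 62° = 175.51 × 1.8807
Depth = 330.09 m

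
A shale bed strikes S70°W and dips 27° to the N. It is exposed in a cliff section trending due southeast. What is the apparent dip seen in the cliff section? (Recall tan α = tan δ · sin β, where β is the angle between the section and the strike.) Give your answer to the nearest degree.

25°

The section lies 65° from the strike.
tan(apparent dip) = tan 27° · sin 65° = 0.4618
apparent dip = arctan 0.4618 = 24.79°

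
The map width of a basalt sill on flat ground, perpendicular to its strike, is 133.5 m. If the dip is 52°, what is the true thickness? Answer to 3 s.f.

True thickness t = w · sin(dip) = 133.5 × sin 52°
t = 133.5 × 0.7880 = 105.199 m

105 m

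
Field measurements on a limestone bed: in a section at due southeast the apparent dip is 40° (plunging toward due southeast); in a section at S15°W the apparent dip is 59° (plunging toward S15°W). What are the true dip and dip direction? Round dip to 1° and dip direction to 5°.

true dip 59°, dip direction 195°

Represent each trace as a vector plunging at its apparent dip toward its trend (east-north-up frame): v₁ = (0.542, -0.542, -0.643), v₂ = (-0.133, -0.497, -0.857).
The plane normal is n = v₁ × v₂ ∝ (-0.145, -0.550, 0.342).
True dip = arccos(n_z / |n|) = arccos(0.5150) = 59.0°.
Dip direction = azimuth of (n_x, n_y) = atan2(-0.145, -0.550) = 195°.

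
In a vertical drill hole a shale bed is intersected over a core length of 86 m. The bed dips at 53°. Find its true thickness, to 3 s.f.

True thickness t = h · cos(dip) = 86 × cos 53°
t = 86 × 0.6018 = 51.756 m

51.8 m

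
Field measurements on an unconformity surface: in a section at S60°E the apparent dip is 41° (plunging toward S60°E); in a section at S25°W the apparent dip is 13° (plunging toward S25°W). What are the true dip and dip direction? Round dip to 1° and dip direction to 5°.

true dip 41°, dip direction 130°

Each apparent-dip line lies in the plane. As unit vectors (x east, y north, z up), v₁ plunges 41°→S60°E and v₂ plunges 13°→S25°W.
The plane normal is n = v₁ × v₂ ∝ (0.494, -0.417, 0.733).
True dip = arccos(n_z / |n|) = arccos(0.7496) = 41.4°.
Dip direction = azimuth of (n_x, n_y) = atan2(0.494, -0.417) = 130°.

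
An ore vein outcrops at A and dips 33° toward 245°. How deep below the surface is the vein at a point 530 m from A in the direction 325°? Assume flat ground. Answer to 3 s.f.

The hole lies 80° from the dip direction, so the down-dip offset is 530 × cos 80° = 92.03 m.
Depth = down-dip offset × tan(dip) = 92.03 × tan 33° = 92.03 × 0.6494
Depth = 59.77 m

59.8 m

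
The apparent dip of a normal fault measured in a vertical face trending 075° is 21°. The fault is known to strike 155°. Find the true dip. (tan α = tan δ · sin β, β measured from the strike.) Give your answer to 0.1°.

21.3°

The section is 80° from the strike.
tan δ = tan α / sin β = tan 21° / sin 80° = 0.3839 / 0.9848 = 0.3898
true dip = arctan 0.3898 = 21.30°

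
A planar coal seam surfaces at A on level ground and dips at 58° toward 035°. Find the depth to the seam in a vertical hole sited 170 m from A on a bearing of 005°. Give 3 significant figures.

The hole lies 30° from the dip direction, so the down-dip offset is 170 × cos 30° = 147.22 m.
Depth = down-dip offset × tan(dip) = 147.22 × tan 58° = 147.22 × 1.6003
Depth = 235.61 m

236 m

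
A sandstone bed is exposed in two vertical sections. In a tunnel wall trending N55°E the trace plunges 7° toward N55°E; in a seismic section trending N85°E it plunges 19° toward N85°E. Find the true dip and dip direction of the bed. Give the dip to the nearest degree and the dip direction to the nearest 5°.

true dip 26°, dip direction 130°

The two traces are lines in the plane: v₁ = (sin 55°·cos 7°, cos 55°·cos 7°, −sin 7°), v₂ = (sin 85°·cos 19°, cos 85°·cos 19°, −sin 19°).
The plane normal is n = v₁ × v₂ ∝ (0.175, -0.150, 0.469).
tan δ = √(n_x²+n_y²)/n_z = 0.231/0.469, so δ = 26.2°.
Dip direction = atan2(0.175, -0.150) = 131° (azimuth of n's horizontal projection).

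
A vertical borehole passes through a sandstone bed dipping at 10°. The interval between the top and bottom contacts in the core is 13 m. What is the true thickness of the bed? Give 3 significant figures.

True thickness t = h · cos(dip) = 13 × cos 10°
t = 13 × 0.9848 = 12.803 m

12.8 m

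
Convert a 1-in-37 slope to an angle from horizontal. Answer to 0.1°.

1.5°

tan θ = 1/37 = 0.0270
θ = arctan(0.0270) = 1.55°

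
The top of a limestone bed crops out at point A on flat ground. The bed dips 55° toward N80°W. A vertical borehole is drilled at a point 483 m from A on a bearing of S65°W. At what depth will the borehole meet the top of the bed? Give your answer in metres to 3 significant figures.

The hole lies 35° from the dip direction, so the down-dip offset is 483 × cos 35° = 395.65 m.
Depth = down-dip offset × tan(dip) = 395.65 × tan 55° = 395.65 × 1.4281
Depth = 565.05 m

565 m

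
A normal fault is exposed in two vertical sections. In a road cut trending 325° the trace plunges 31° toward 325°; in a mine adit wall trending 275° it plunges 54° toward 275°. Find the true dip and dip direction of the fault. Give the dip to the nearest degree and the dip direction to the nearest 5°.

Each apparent-dip line lies in the plane. As unit vectors (x east, y north, z up), v₁ plunges 31°→325° and v₂ plunges 54°→275°.
The plane normal is n = v₁ × v₂ ∝ (-0.542, -0.096, 0.386).
Dip δ = arctan(|n_h|/n_z) = arctan(0.550/0.386) = 54.9°.
Dip direction = atan2(-0.542, -0.096) = 260° (azimuth of n's horizontal projection).

true dip 55°, dip direction 260°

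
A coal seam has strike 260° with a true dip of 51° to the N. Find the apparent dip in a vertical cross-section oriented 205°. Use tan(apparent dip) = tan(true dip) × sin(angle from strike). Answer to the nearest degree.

45°

Angle between strike (260°) and section (205°): β = 55°.
tan(apparent dip) = tan 51° · sin 55° = 1.0116
α = arctan(1.0116) = 45.33°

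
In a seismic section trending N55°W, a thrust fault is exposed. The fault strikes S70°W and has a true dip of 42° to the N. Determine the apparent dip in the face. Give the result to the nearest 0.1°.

36.4°

The section lies 55° from the strike.
tan α = tan 42° × sin 55° = 0.9004 × 0.8192 = 0.7376
apparent dip = arctan 0.7376 = 36.41°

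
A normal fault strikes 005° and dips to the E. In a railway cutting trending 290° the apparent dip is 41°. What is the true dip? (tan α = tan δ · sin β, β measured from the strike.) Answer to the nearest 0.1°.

β = acute angle between strike 005° and section 290° = 75°.
tan(true dip) = tan 41° / sin 75° = 0.9000
true dip = arctan 0.9000 = 41.99°

42.0°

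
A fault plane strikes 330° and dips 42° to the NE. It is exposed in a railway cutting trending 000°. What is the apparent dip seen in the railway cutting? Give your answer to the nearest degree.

The strike is 330° and the section trends 000°; the acute angle between them is β = 30°.
tan α = tan 42° × sin 30° = 0.9004 × 0.5000 = 0.4502
α = arctan(0.4502) = 24.24°

24°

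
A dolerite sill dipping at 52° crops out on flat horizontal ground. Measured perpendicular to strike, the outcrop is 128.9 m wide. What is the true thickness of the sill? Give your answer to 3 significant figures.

102 m

True thickness t = w · sin(dip) = 128.9 × sin 52°
t = 128.9 × 0.7880 = 101.575 m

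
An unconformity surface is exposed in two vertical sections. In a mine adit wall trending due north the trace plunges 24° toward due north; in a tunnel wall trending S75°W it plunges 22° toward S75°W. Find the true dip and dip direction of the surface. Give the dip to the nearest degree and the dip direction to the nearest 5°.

true dip 35°, dip direction 310°

The two traces are lines in the plane: v₁ = (sin 0°·cos 24°, cos 0°·cos 24°, −sin 24°), v₂ = (sin 255°·cos 22°, cos 255°·cos 22°, −sin 22°).
n = v₁ × v₂ = (-0.440, 0.364, 0.818) (taken with n_z > 0).
True dip = arccos(n_z / |n|) = arccos(0.8200) = 34.9°.
Dip direction = azimuth of (n_x, n_y) = atan2(-0.440, 0.364) = 310°.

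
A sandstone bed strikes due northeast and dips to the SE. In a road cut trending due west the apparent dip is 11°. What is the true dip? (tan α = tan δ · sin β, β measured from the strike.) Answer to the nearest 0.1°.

15.4°

β = acute angle between strike due northeast and section due west = 45°.
tan(true dip) = tan 11° / sin 45° = 0.2749
true dip = arctan 0.2749 = 15.37°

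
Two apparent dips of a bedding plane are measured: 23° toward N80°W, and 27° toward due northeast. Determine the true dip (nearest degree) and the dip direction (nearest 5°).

The two traces are lines in the plane: v₁ = (sin 280°·cos 23°, cos 280°·cos 23°, −sin 23°), v₂ = (sin 45°·cos 27°, cos 45°·cos 27°, −sin 27°).
Cross product v₁ × v₂ gives the pole to the plane: n ∝ (-0.174, 0.658, 0.672).
Dip δ = arctan(|n_h|/n_z) = arctan(0.680/0.672) = 45.4°.
Dip direction = atan2(-0.174, 0.658) = 345° (azimuth of n's horizontal projection).

true dip 45°, dip direction 345°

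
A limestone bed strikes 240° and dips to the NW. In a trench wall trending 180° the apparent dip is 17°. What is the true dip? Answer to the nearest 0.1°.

β = acute angle between strike 240° and section 180° = 60°.
tan δ = tan α / sin β = tan 17° / sin 60° = 0.3057 / 0.8660 = 0.3530
true dip = arctan 0.3530 = 19.44°

19.4°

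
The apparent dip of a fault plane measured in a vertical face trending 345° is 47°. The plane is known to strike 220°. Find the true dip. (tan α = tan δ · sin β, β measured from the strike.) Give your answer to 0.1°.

52.6°

β = acute angle between strike 220° and section 345° = 55°.
tan(true dip) = tan 47° / sin 55° = 1.3091
δ = arctan(1.3091) = 52.62°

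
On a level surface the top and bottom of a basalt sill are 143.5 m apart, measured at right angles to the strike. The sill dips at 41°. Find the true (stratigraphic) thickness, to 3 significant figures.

True thickness t = w · sin(dip) = 143.5 × sin 41°
t = 143.5 × 0.6561 = 94.144 m

94.1 m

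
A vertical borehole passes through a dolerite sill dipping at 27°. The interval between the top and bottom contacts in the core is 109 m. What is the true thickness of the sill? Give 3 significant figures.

97.1 m

True thickness t = h · cos(dip) = 109 × cos 27°
t = 109 × 0.8910 = 97.120 m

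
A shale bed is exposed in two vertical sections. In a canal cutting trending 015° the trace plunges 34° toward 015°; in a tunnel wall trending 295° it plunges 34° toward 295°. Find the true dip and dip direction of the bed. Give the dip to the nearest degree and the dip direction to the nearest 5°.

true dip 41°, dip direction 335°

Each apparent-dip line lies in the plane. As unit vectors (x east, y north, z up), v₁ plunges 34°→015° and v₂ plunges 34°→295°.
The plane normal is n = v₁ × v₂ ∝ (-0.252, 0.540, 0.677).
Dip δ = arctan(|n_h|/n_z) = arctan(0.596/0.677) = 41.4°.
Dip direction = atan2(-0.252, 0.540) = 335° (azimuth of n's horizontal projection).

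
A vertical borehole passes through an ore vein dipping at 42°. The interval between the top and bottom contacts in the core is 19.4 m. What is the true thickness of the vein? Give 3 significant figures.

True thickness t = h · cos(dip) = 19.4 × cos 42°
t = 19.4 × 0.7431 = 14.417 m

14.4 m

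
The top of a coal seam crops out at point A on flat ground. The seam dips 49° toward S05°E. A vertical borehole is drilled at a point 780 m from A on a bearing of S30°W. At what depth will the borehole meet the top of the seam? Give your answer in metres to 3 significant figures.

735 m

The hole lies 35° from the dip direction, so the down-dip offset is 780 × cos 35° = 638.94 m.
Depth = down-dip offset × tan(dip) = 638.94 × tan 49° = 638.94 × 1.1504
Depth = 735.01 m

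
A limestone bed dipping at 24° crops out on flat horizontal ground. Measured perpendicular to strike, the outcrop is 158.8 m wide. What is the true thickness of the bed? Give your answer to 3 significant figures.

64.6 m

True thickness t = w · sin(dip) = 158.8 × sin 24°
t = 158.8 × 0.4067 = 64.590 m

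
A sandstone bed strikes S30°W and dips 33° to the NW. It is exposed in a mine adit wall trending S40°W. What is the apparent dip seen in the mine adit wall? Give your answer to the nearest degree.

Angle between strike (S30°W) and section (S40°W): β = 10°.
tan α = tan 33° × sin 10° = 0.6494 × 0.1736 = 0.1128
α = arctan(0.1128) = 6.43°

6°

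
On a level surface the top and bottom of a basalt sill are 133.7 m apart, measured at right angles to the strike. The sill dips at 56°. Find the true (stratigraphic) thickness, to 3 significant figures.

111 m

True thickness t = w · sin(dip) = 133.7 × sin 56°
t = 133.7 × 0.8290 = 110.842 m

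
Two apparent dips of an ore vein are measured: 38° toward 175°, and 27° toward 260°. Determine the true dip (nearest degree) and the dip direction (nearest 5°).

true dip 42°, dip direction 205°

Each apparent-dip line lies in the plane. As unit vectors (x east, y north, z up), v₁ plunges 38°→175° and v₂ plunges 27°→260°.
Cross product v₁ × v₂ gives the pole to the plane: n ∝ (-0.261, -0.571, 0.699).
True dip = arccos(n_z / |n|) = arccos(0.7440) = 41.9°.
The horizontal component of n points toward azimuth atan2(n_x, n_y) = 205°, the dip direction.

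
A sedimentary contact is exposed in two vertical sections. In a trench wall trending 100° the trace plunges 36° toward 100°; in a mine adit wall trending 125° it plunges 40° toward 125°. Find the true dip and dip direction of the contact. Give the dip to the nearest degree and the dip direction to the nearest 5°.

true dip 40°, dip direction 130°

Represent each trace as a vector plunging at its apparent dip toward its trend (east-north-up frame): v₁ = (0.797, -0.140, -0.588), v₂ = (0.628, -0.439, -0.643).
The plane normal is n = v₁ × v₂ ∝ (0.168, -0.143, 0.262).
Dip δ = arctan(|n_h|/n_z) = arctan(0.221/0.262) = 40.1°.
Dip direction = azimuth of (n_x, n_y) = atan2(0.168, -0.143) = 130°.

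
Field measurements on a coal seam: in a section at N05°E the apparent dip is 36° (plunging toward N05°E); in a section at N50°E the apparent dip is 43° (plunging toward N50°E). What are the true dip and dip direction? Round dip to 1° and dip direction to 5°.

The two traces are lines in the plane: v₁ = (sin 5°·cos 36°, cos 5°·cos 36°, −sin 36°), v₂ = (sin 50°·cos 43°, cos 50°·cos 43°, −sin 43°).
n = v₁ × v₂ = (0.273, 0.281, 0.418) (taken with n_z > 0).
True dip = arccos(n_z / |n|) = arccos(0.7296) = 43.1°.
The horizontal component of n points toward azimuth atan2(n_x, n_y) = 44°, the dip direction.

true dip 43°, dip direction 045°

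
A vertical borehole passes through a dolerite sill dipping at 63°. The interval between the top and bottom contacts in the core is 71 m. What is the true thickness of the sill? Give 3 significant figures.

32.2 m

True thickness t = h · cos(dip) = 71 × cos 63°
t = 71 × 0.4540 = 32.233 m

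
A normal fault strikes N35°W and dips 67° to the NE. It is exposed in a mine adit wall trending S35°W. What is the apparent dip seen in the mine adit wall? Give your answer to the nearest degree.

66°

Angle between strike (N35°W) and section (S35°W): β = 70°.
tan(apparent dip) = tan 67° · sin 70° = 2.2138
apparent dip = arctan 2.2138 = 65.69°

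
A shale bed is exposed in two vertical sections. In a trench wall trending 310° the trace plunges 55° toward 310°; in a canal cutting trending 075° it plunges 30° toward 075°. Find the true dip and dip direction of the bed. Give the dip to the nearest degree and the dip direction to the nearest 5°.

true dip 66°, dip direction 000°

The two traces are lines in the plane: v₁ = (sin 310°·cos 55°, cos 310°·cos 55°, −sin 55°), v₂ = (sin 75°·cos 30°, cos 75°·cos 30°, −sin 30°).
The plane normal is n = v₁ × v₂ ∝ (0.001, 0.905, 0.407).
True dip = arccos(n_z / |n|) = arccos(0.4101) = 65.8°.
The horizontal component of n points toward azimuth atan2(n_x, n_y) = 0°, the dip direction.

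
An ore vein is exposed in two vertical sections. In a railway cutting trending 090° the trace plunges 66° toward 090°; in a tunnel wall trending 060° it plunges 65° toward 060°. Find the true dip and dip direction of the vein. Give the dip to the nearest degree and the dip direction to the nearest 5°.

true dip 66°, dip direction 080°

Represent each trace as a vector plunging at its apparent dip toward its trend (east-north-up frame): v₁ = (0.407, 0.000, -0.914), v₂ = (0.366, 0.211, -0.906).
Cross product v₁ × v₂ gives the pole to the plane: n ∝ (0.193, 0.034, 0.086).
Dip δ = arctan(|n_h|/n_z) = arctan(0.196/0.086) = 66.3°.
Dip direction = azimuth of (n_x, n_y) = atan2(0.193, 0.034) = 80°.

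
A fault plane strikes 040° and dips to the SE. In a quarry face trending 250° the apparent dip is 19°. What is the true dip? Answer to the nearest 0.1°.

34.6°

β = acute angle between strike 040° and section 250° = 30°.
tan(true dip) = tan 19° / sin 30° = 0.6887
δ = arctan(0.6887) = 34.55°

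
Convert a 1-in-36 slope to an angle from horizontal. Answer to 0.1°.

1.6°

tan θ = 1/36 = 0.0278
θ = arctan(0.0278) = 1.59°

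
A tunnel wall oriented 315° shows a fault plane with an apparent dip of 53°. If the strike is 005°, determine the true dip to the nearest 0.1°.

60.0°

The section is 50° from the strike.
tan(true dip) = tan 53° / sin 50° = 1.7323
true dip = arctan 1.7323 = 60.00°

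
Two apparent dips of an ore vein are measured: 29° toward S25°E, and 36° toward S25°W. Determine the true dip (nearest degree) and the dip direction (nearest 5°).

Each apparent-dip line lies in the plane. As unit vectors (x east, y north, z up), v₁ plunges 29°→S25°E and v₂ plunges 36°→S25°W.
The plane normal is n = v₁ × v₂ ∝ (-0.110, -0.383, 0.542).
True dip = arccos(n_z / |n|) = arccos(0.8056) = 36.3°.
The horizontal component of n points toward azimuth atan2(n_x, n_y) = 196°, the dip direction.

true dip 36°, dip direction 195°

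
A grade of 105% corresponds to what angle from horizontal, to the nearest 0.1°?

46.4°

tan θ = 105/100 = 1.0500
θ = arctan(1.0500) = 46.40°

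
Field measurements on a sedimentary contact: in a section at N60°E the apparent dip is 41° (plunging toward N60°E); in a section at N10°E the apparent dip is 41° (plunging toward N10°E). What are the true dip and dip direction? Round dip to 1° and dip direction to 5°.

Represent each trace as a vector plunging at its apparent dip toward its trend (east-north-up frame): v₁ = (0.654, 0.377, -0.656), v₂ = (0.131, 0.743, -0.656).
Cross product v₁ × v₂ gives the pole to the plane: n ∝ (0.240, 0.343, 0.436).
True dip = arccos(n_z / |n|) = arccos(0.7217) = 43.8°.
Dip direction = azimuth of (n_x, n_y) = atan2(0.240, 0.343) = 35°.

true dip 44°, dip direction 035°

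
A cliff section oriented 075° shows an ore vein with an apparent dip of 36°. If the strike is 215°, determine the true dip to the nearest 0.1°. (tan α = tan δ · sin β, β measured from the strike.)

48.5°

β = acute angle between strike 215° and section 075° = 40°.
tan δ = tan α / sin β = tan 36° / sin 40° = 0.7265 / 0.6428 = 1.1303
δ = arctan(1.1303) = 48.50°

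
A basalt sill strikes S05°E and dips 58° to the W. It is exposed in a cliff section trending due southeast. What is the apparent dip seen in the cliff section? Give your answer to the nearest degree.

The strike is S05°E and the section trends due southeast; the acute angle between them is β = 40°.
tan α = tan 58° × sin 40° = 1.6003 × 0.6428 = 1.0287
α = arctan(1.0287) = 45.81°

46°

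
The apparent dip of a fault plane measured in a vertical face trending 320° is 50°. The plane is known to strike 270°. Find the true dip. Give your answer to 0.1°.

The section is 50° from the strike.
tan(true dip) = tan 50° / sin 50° = 1.5557
true dip = arctan 1.5557 = 57.27°

57.3°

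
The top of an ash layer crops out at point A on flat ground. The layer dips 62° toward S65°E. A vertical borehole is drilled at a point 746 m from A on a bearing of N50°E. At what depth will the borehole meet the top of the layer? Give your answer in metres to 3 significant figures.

The hole lies 65° from the dip direction, so the down-dip offset is 746 × cos 65° = 315.27 m.
Depth = down-dip offset × tan(dip) = 315.27 × tan 62° = 315.27 × 1.8807
Depth = 592.94 m

593 m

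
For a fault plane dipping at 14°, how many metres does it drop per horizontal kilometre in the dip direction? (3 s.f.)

249 m

drop per km = 1000 × tan 14° = 1000 × 0.2493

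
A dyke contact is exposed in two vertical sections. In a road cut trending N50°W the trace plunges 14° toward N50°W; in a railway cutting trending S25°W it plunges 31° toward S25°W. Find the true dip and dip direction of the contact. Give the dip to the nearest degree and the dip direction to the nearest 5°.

true dip 36°, dip direction 240°

Represent each trace as a vector plunging at its apparent dip toward its trend (east-north-up frame): v₁ = (-0.743, 0.624, -0.242), v₂ = (-0.362, -0.777, -0.515).
The plane normal is n = v₁ × v₂ ∝ (-0.509, -0.295, 0.803).
True dip = arccos(n_z / |n|) = arccos(0.8067) = 36.2°.
Dip direction = atan2(-0.509, -0.295) = 240° (azimuth of n's horizontal projection).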